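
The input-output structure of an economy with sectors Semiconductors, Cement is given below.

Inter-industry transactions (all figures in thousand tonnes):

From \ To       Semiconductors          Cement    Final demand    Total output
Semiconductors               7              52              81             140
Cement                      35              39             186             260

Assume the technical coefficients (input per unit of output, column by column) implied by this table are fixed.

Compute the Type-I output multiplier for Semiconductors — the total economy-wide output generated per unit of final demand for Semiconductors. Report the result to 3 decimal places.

Technical coefficients a_ij = z_ij / X_j:
  a_SS = 7/140 = 0.05, a_CS = 35/140 = 0.25
  a_SC = 52/260 = 0.20, a_CC = 39/260 = 0.15
I − A =
  [   0.95    -0.20]
  [  -0.25     0.85]
det(I−A) = (0.95)(0.85) − (-0.20)(-0.25) = 0.7575
adj(I−A) = [[0.85, 0.20], [0.25, 0.95]]
(I − A)⁻¹ = adj(I−A) / det(I−A) ≈
  [   1.1221     0.2640]
  [   0.3300     1.2541]
The output multiplier for sector j is the column-j sum of the Leontief inverse (I − A)⁻¹ = adj(I−A) / det(I−A).
Column S of adj(I−A): (0.85, 0.25); det(I−A) = 0.7575.
m_S = (0.85 + 0.25) / 0.7575 = 1.10 / 0.7575 ≈ 1.452.

m_S = 1.452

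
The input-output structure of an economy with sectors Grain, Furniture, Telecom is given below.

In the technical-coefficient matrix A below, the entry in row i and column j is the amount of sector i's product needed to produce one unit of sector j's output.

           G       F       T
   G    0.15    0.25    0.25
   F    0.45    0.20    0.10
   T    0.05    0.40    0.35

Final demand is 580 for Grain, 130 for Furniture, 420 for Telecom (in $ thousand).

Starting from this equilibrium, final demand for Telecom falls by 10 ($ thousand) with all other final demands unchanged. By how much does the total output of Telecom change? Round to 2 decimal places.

Δx_T = -20.37

I − A =
  [   0.85    -0.25    -0.25]
  [  -0.45     0.80    -0.10]
  [  -0.05    -0.40     0.65]
Cofactors of I−A, C_ij = (−1)^(i+j)·(minor ij) (rows/columns in the sector order above):
  C_11 = (0.80)(0.65) − (-0.10)(-0.40) = 0.4800
  C_12 = −[(-0.45)(0.65) − (-0.10)(-0.05)] = 0.2975
  C_13 = (-0.45)(-0.40) − (0.80)(-0.05) = 0.2200
  C_21 = −[(-0.25)(0.65) − (-0.25)(-0.40)] = 0.2625
  C_22 = (0.85)(0.65) − (-0.25)(-0.05) = 0.5400
  C_23 = −[(0.85)(-0.40) − (-0.25)(-0.05)] = 0.3525
  C_31 = (-0.25)(-0.10) − (-0.25)(0.80) = 0.2250
  C_32 = −[(0.85)(-0.10) − (-0.25)(-0.45)] = 0.1975
  C_33 = (0.85)(0.80) − (-0.25)(-0.45) = 0.5675
det(I−A) = Σ_j (I−A)_1j·C_1j = (0.85)(0.4800) + (-0.25)(0.2975) + (-0.25)(0.2200) = 0.278625
adj(I−A) = Cᵀ =
  [ 0.4800   0.2625   0.2250]
  [ 0.2975   0.5400   0.1975]
  [ 0.2200   0.3525   0.5675]
(I − A)⁻¹ = adj(I−A) / det(I−A) ≈
  [   1.7227     0.9421     0.8075]
  [   1.0677     1.9381     0.7088]
  [   0.7896     1.2651     2.0368]
Δx = (I − A)⁻¹ Δd with Δd having -10 in the Telecom component and 0 elsewhere.
So Δx_T = L_TT · (-10), where L_TT = adj(I−A)_TT / det(I−A) = 0.5675 / 0.278625.
Δx_T = 0.5675 × (-10) / 0.278625 = -5.675 / 0.278625 ≈ -20.37.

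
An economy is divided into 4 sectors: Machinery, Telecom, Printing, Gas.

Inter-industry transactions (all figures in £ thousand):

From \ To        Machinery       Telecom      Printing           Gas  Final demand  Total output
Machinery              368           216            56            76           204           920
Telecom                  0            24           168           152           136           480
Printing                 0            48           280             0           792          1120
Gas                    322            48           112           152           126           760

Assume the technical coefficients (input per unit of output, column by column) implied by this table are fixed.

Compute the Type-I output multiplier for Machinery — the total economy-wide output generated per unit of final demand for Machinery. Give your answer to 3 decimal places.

m_1 = 3.058

Technical coefficients a_ij = z_ij / X_j:
  a_11 = 368/920 = 0.40, a_21 = 0/920 = 0.00, a_31 = 0/920 = 0.00, a_41 = 322/920 = 0.35
  a_12 = 216/480 = 0.45, a_22 = 24/480 = 0.05, a_32 = 48/480 = 0.10, a_42 = 48/480 = 0.10
  a_13 = 56/1120 = 0.05, a_23 = 168/1120 = 0.15, a_33 = 280/1120 = 0.25, a_43 = 112/1120 = 0.10
  a_14 = 76/760 = 0.10, a_24 = 152/760 = 0.20, a_34 = 0/760 = 0.00, a_44 = 152/760 = 0.20
I − A =
  [   0.60    -0.45    -0.05    -0.10]
  [   0.00     0.95    -0.15    -0.20]
  [   0.00    -0.10     0.75     0.00]
  [  -0.35    -0.10    -0.10     0.80]
Compute the cofactors C_ij = (−1)^(i+j)·(3×3 minor ij) of I−A; the adjugate is their transpose:
adj(I−A) = Cᵀ =
  [ 0.541000   0.282500   0.111000   0.138250]
  [ 0.052500   0.333750   0.082250   0.090000]
  [ 0.007000   0.044500   0.379250   0.012000]
  [ 0.244125   0.170875   0.106250   0.418500]
det(I−A) = Σ_j (I−A)_1j·C_1j = (0.60)(0.541000) + (-0.45)(0.052500) + (-0.05)(0.007000) + (-0.10)(0.244125) = 0.2762125
(I − A)⁻¹ = adj(I−A) / det(I−A) ≈
  [   1.9586     1.0228     0.4019     0.5005]
  [   0.1901     1.2083     0.2978     0.3258]
  [   0.0253     0.1611     1.3730     0.0434]
  [   0.8838     0.6186     0.3847     1.5151]
The output multiplier for sector j is the column-j sum of the Leontief inverse (I − A)⁻¹ = adj(I−A) / det(I−A).
Column 1 of adj(I−A): (0.541000, 0.052500, 0.007000, 0.244125); det(I−A) = 0.2762125.
m_1 = (0.541000 + 0.052500 + 0.007000 + 0.244125) / 0.2762125 = 0.844625 / 0.2762125 ≈ 3.058.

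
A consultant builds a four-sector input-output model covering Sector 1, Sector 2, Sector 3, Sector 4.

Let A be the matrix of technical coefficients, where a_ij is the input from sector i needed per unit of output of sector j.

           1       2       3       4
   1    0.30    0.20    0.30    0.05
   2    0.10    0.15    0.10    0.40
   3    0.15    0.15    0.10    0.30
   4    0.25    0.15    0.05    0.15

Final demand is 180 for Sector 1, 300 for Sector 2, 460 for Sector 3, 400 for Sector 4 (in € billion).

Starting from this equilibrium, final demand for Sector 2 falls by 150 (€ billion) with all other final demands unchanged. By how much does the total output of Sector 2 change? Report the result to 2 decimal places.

I − A =
  [   0.70    -0.20    -0.30    -0.05]
  [  -0.10     0.85    -0.10    -0.40]
  [  -0.15    -0.15     0.90    -0.30]
  [  -0.25    -0.15    -0.05     0.85]
Compute the cofactors C_ij = (−1)^(i+j)·(3×3 minor ij) of I−A; the adjugate is their transpose:
adj(I−A) = Cᵀ =
  [ 0.563250   0.208875   0.222625   0.210000]
  [ 0.188250   0.452625   0.128000   0.269250]
  [ 0.195375   0.160500   0.415375   0.233625]
  [ 0.210375   0.150750   0.112500   0.461250]
det(I−A) = Σ_j (I−A)_1j·C_1j = (0.70)(0.563250) + (-0.20)(0.188250) + (-0.30)(0.195375) + (-0.05)(0.210375) = 0.28749375
(I − A)⁻¹ = adj(I−A) / det(I−A) ≈
  [   1.9592     0.7265     0.7744     0.7305]
  [   0.6548     1.5744     0.4452     0.9365]
  [   0.6796     0.5583     1.4448     0.8126]
  [   0.7318     0.5244     0.3913     1.6044]
Δx = (I − A)⁻¹ Δd with Δd having -150 in the Sector 2 component and 0 elsewhere.
So Δx_2 = L_22 · (-150), where L_22 = adj(I−A)_22 / det(I−A) = 0.452625 / 0.28749375.
Δx_2 = 0.452625 × (-150) / 0.28749375 = -67.89375 / 0.28749375 ≈ -236.16.

Δx_2 = -236.16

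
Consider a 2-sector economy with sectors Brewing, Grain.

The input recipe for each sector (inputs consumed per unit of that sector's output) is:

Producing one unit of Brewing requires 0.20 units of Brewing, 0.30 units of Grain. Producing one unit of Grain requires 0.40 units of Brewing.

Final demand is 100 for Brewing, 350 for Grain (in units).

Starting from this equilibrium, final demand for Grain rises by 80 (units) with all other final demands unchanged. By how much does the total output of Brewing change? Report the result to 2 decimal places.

Δx_B = 47.06

I − A =
  [   0.80    -0.40]
  [  -0.30     1.00]
det(I−A) = (0.80)(1.00) − (-0.40)(-0.30) = 0.6800
adj(I−A) = [[1.00, 0.40], [0.30, 0.80]]
(I − A)⁻¹ = adj(I−A) / det(I−A) ≈
  [   1.4706     0.5882]
  [   0.4412     1.1765]
Δx = (I − A)⁻¹ Δd with Δd having +80 in the Grain component and 0 elsewhere.
So Δx_B = L_BG · (+80), where L_BG = adj(I−A)_BG / det(I−A) = 0.40 / 0.6800.
Δx_B = 0.40 × (+80) / 0.6800 = 32.00 / 0.6800 ≈ 47.06.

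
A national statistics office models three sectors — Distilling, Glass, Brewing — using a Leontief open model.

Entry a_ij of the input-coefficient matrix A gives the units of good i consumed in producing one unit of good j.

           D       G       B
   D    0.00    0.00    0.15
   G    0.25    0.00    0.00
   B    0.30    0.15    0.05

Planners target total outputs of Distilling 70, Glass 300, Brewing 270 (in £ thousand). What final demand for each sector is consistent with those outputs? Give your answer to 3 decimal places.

I − A =
  [   1.00     0.00    -0.15]
  [  -0.25     1.00     0.00]
  [  -0.30    -0.15     0.95]
d = (I − A) x:
  d_D = (+1.00)·70 + (+0.00)·300 + (-0.15)·270 = 29.500
  d_G = (-0.25)·70 + (+1.00)·300 + (+0.00)·270 = 282.500
  d_B = (-0.30)·70 + (-0.15)·300 + (+0.95)·270 = 190.500

d_D = 29.500, d_G = 282.500, d_B = 190.500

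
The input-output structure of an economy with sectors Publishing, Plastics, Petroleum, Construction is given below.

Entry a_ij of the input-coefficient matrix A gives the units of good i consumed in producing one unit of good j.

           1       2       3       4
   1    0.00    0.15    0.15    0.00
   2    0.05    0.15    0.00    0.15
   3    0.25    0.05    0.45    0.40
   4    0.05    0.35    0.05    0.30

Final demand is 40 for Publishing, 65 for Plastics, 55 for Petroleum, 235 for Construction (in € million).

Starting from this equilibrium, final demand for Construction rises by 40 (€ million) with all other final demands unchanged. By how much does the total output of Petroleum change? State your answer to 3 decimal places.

Δx_3 = 55.334

I − A =
  [   1.00    -0.15    -0.15     0.00]
  [  -0.05     0.85     0.00    -0.15]
  [  -0.25    -0.05     0.55    -0.40]
  [  -0.05    -0.35    -0.05     0.70]
Compute the cofactors C_ij = (−1)^(i+j)·(3×3 minor ij) of I−A; the adjugate is their transpose:
adj(I−A) = Cᵀ =
  [ 0.281000   0.081000   0.082500   0.064500]
  [ 0.024250   0.335750   0.013875   0.079875]
  [ 0.161750   0.204250   0.536125   0.350125]
  [ 0.043750   0.188250   0.051125   0.431125]
det(I−A) = Σ_j (I−A)_1j·C_1j = (1.00)(0.281000) + (-0.15)(0.024250) + (-0.15)(0.161750) + (0.00)(0.043750) = 0.2531
(I − A)⁻¹ = adj(I−A) / det(I−A) ≈
  [   1.1102     0.3200     0.3260     0.2548]
  [   0.0958     1.3266     0.0548     0.3156]
  [   0.6391     0.8070     2.1182     1.3833]
  [   0.1729     0.7438     0.2020     1.7034]
Δx = (I − A)⁻¹ Δd with Δd having +40 in the Construction component and 0 elsewhere.
So Δx_3 = L_34 · (+40), where L_34 = adj(I−A)_34 / det(I−A) = 0.350125 / 0.2531.
Δx_3 = 0.350125 × (+40) / 0.2531 = 14.005 / 0.2531 ≈ 55.334.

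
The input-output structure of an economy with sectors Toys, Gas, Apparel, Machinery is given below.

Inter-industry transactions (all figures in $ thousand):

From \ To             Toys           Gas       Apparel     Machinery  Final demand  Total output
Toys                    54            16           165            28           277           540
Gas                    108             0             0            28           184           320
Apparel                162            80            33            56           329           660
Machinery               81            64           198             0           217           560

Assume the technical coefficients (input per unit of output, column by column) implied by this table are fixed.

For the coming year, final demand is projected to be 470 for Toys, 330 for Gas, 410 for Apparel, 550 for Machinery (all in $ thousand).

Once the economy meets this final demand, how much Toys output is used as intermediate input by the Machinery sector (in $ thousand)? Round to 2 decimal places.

Technical coefficients a_ij = z_ij / X_j:
  a_11 = 54/540 = 0.10, a_21 = 108/540 = 0.20, a_31 = 162/540 = 0.30, a_41 = 81/540 = 0.15
  a_12 = 16/320 = 0.05, a_22 = 0/320 = 0.00, a_32 = 80/320 = 0.25, a_42 = 64/320 = 0.20
  a_13 = 165/660 = 0.25, a_23 = 0/660 = 0.00, a_33 = 33/660 = 0.05, a_43 = 198/660 = 0.30
  a_14 = 28/560 = 0.05, a_24 = 28/560 = 0.05, a_34 = 56/560 = 0.10, a_44 = 0/560 = 0.00
I − A =
  [   0.90    -0.05    -0.25    -0.05]
  [  -0.20     1.00     0.00    -0.05]
  [  -0.30    -0.25     0.95    -0.10]
  [  -0.15    -0.20    -0.30     1.00]
Compute the cofactors C_ij = (−1)^(i+j)·(3×3 minor ij) of I−A; the adjugate is their transpose:
adj(I−A) = Cᵀ =
  [ 0.906750   0.126750   0.263250   0.078000]
  [ 0.195625   0.737625   0.068375   0.053500]
  [ 0.367875   0.259875   0.871125   0.118500]
  [ 0.285500   0.244500   0.314500   0.758000]
det(I−A) = Σ_j (I−A)_1j·C_1j = (0.90)(0.906750) + (-0.05)(0.195625) + (-0.25)(0.367875) + (-0.05)(0.285500) = 0.70005
(I − A)⁻¹ = adj(I−A) / det(I−A) ≈
  [   1.2953     0.1811     0.3760     0.1114]
  [   0.2794     1.0537     0.0977     0.0764]
  [   0.5255     0.3712     1.2444     0.1693]
  [   0.4078     0.3493     0.4493     1.0828]
First solve x = (I − A)⁻¹ d = adj(I−A)·d / det(I−A); in particular x_4 = (0.285500·470 + 0.244500·330 + 0.314500·410 + 0.758000·550) / 0.70005 = 760.715 / 0.70005 ≈ 1086.6581.
Intermediate flow from 1 to 4: z_14 = a_14 · x_4 = 0.05 × 760.715 / 0.70005 = 38.03575 / 0.70005 ≈ 54.33.

z_14 = 54.33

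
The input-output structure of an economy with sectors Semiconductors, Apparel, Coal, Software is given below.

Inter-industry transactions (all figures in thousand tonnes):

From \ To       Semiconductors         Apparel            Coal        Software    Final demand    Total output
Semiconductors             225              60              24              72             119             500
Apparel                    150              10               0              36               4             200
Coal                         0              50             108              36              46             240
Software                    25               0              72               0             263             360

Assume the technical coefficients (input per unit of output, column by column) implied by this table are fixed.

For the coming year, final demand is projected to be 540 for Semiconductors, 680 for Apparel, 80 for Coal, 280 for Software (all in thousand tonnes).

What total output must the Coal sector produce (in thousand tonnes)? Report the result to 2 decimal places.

x_3 = 942.19

Technical coefficients a_ij = z_ij / X_j:
  a_11 = 225/500 = 0.45, a_21 = 150/500 = 0.30, a_31 = 0/500 = 0.00, a_41 = 25/500 = 0.05
  a_12 = 60/200 = 0.30, a_22 = 10/200 = 0.05, a_32 = 50/200 = 0.25, a_42 = 0/200 = 0.00
  a_13 = 24/240 = 0.10, a_23 = 0/240 = 0.00, a_33 = 108/240 = 0.45, a_43 = 72/240 = 0.30
  a_14 = 72/360 = 0.20, a_24 = 36/360 = 0.10, a_34 = 36/360 = 0.10, a_44 = 0/360 = 0.00
I − A =
  [   0.55    -0.30    -0.10    -0.20]
  [  -0.30     0.95     0.00    -0.10]
  [   0.00    -0.25     0.55    -0.10]
  [  -0.05     0.00    -0.30     1.00]
Compute the cofactors C_ij = (−1)^(i+j)·(3×3 minor ij) of I−A; the adjugate is their transpose:
adj(I−A) = Cᵀ =
  [ 0.486500   0.196000   0.161000   0.133000]
  [ 0.158750   0.280000   0.065000   0.066250]
  [ 0.081000   0.136500   0.421500   0.072000]
  [ 0.048625   0.050750   0.134500   0.230375]
det(I−A) = Σ_j (I−A)_1j·C_1j = (0.55)(0.486500) + (-0.30)(0.158750) + (-0.10)(0.081000) + (-0.20)(0.048625) = 0.202125
(I − A)⁻¹ = adj(I−A) / det(I−A) ≈
  [   2.4069     0.9697     0.7965     0.6580]
  [   0.7854     1.3853     0.3216     0.3278]
  [   0.4007     0.6753     2.0853     0.3562]
  [   0.2406     0.2511     0.6654     1.1398]
x = (I − A)⁻¹ d = adj(I−A)·d / det(I−A), with det(I−A) = 0.202125:
  x_1 = (0.486500·540 + 0.196000·680 + 0.161000·80 + 0.133000·280) / 0.202125 = 446.11 / 0.202125 ≈ 2207.10
  x_2 = (0.158750·540 + 0.280000·680 + 0.065000·80 + 0.066250·280) / 0.202125 = 299.875 / 0.202125 ≈ 1483.61
  x_3 = (0.081000·540 + 0.136500·680 + 0.421500·80 + 0.072000·280) / 0.202125 = 190.44 / 0.202125 ≈ 942.19
  x_4 = (0.048625·540 + 0.050750·680 + 0.134500·80 + 0.230375·280) / 0.202125 = 136.0325 / 0.202125 ≈ 673.01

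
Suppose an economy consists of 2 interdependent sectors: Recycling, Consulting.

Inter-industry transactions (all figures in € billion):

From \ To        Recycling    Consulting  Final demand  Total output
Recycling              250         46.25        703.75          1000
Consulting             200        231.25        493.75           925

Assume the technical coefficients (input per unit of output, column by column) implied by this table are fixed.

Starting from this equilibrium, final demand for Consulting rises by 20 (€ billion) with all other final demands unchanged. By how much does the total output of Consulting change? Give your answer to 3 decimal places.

Δx_C = 27.149

Technical coefficients a_ij = z_ij / X_j:
  a_RR = 250/1000 = 0.25, a_CR = 200/1000 = 0.20
  a_RC = 46.25/925 = 0.05, a_CC = 231.25/925 = 0.25
I − A =
  [   0.75    -0.05]
  [  -0.20     0.75]
det(I−A) = (0.75)(0.75) − (-0.05)(-0.20) = 0.5525
adj(I−A) = [[0.75, 0.05], [0.20, 0.75]]
(I − A)⁻¹ = adj(I−A) / det(I−A) ≈
  [   1.3575     0.0905]
  [   0.3620     1.3575]
Δx = (I − A)⁻¹ Δd with Δd having +20 in the Consulting component and 0 elsewhere.
So Δx_C = L_CC · (+20), where L_CC = adj(I−A)_CC / det(I−A) = 0.75 / 0.5525.
Δx_C = 0.75 × (+20) / 0.5525 = 15.00 / 0.5525 ≈ 27.149.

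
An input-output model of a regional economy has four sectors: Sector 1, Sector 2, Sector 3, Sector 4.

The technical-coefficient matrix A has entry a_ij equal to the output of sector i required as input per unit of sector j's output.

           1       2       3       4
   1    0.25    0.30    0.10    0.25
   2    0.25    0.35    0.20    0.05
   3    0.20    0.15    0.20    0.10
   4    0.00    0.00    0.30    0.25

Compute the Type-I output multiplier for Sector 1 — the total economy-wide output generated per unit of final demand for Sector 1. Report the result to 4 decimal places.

I − A =
  [   0.75    -0.30    -0.10    -0.25]
  [  -0.25     0.65    -0.20    -0.05]
  [  -0.20    -0.15     0.80    -0.10]
  [   0.00     0.00    -0.30     0.75]
Compute the cofactors C_ij = (−1)^(i+j)·(3×3 minor ij) of I−A; the adjugate is their transpose:
adj(I−A) = Cᵀ =
  [ 0.345750   0.193500   0.147000   0.147750]
  [ 0.175500   0.397500   0.161250   0.106500]
  [ 0.125625   0.129375   0.309375   0.091750]
  [ 0.050250   0.051750   0.123750   0.278750]
det(I−A) = Σ_j (I−A)_1j·C_1j = (0.75)(0.345750) + (-0.30)(0.175500) + (-0.10)(0.125625) + (-0.25)(0.050250) = 0.1815375
(I − A)⁻¹ = adj(I−A) / det(I−A) ≈
  [   1.90457     1.06590     0.80975     0.81388]
  [   0.96674     2.18963     0.88825     0.58666]
  [   0.69201     0.71266     1.70419     0.50541]
  [   0.27680     0.28507     0.68168     1.53550]
The output multiplier for sector j is the column-j sum of the Leontief inverse (I − A)⁻¹ = adj(I−A) / det(I−A).
Column 1 of adj(I−A): (0.345750, 0.175500, 0.125625, 0.050250); det(I−A) = 0.1815375.
m_1 = (0.345750 + 0.175500 + 0.125625 + 0.050250) / 0.1815375 = 0.697125 / 0.1815375 ≈ 3.8401.

m_1 = 3.8401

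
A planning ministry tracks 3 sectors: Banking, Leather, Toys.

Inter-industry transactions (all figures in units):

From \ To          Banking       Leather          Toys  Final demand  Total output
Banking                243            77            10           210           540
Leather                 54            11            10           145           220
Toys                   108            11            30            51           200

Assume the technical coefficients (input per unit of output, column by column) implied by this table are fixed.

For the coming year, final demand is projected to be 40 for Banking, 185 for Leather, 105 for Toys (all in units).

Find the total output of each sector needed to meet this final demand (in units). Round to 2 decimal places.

Technical coefficients a_ij = z_ij / X_j:
  a_BB = 243/540 = 0.45, a_LB = 54/540 = 0.10, a_TB = 108/540 = 0.20
  a_BL = 77/220 = 0.35, a_LL = 11/220 = 0.05, a_TL = 11/220 = 0.05
  a_BT = 10/200 = 0.05, a_LT = 10/200 = 0.05, a_TT = 30/200 = 0.15
I − A =
  [   0.55    -0.35    -0.05]
  [  -0.10     0.95    -0.05]
  [  -0.20    -0.05     0.85]
Cofactors of I−A, C_ij = (−1)^(i+j)·(minor ij) (rows/columns in the sector order above):
  C_11 = (0.95)(0.85) − (-0.05)(-0.05) = 0.8050
  C_12 = −[(-0.10)(0.85) − (-0.05)(-0.20)] = 0.0950
  C_13 = (-0.10)(-0.05) − (0.95)(-0.20) = 0.1950
  C_21 = −[(-0.35)(0.85) − (-0.05)(-0.05)] = 0.3000
  C_22 = (0.55)(0.85) − (-0.05)(-0.20) = 0.4575
  C_23 = −[(0.55)(-0.05) − (-0.35)(-0.20)] = 0.0975
  C_31 = (-0.35)(-0.05) − (-0.05)(0.95) = 0.0650
  C_32 = −[(0.55)(-0.05) − (-0.05)(-0.10)] = 0.0325
  C_33 = (0.55)(0.95) − (-0.35)(-0.10) = 0.4875
det(I−A) = Σ_j (I−A)_1j·C_1j = (0.55)(0.8050) + (-0.35)(0.0950) + (-0.05)(0.1950) = 0.39975
adj(I−A) = Cᵀ =
  [ 0.8050   0.3000   0.0650]
  [ 0.0950   0.4575   0.0325]
  [ 0.1950   0.0975   0.4875]
(I − A)⁻¹ = adj(I−A) / det(I−A) ≈
  [   2.0138     0.7505     0.1626]
  [   0.2376     1.1445     0.0813]
  [   0.4878     0.2439     1.2195]
x = (I − A)⁻¹ d = adj(I−A)·d / det(I−A), with det(I−A) = 0.39975:
  x_B = (0.8050·40 + 0.3000·185 + 0.0650·105) / 0.39975 = 94.525 / 0.39975 ≈ 236.46
  x_L = (0.0950·40 + 0.4575·185 + 0.0325·105) / 0.39975 = 91.85 / 0.39975 ≈ 229.77
  x_T = (0.1950·40 + 0.0975·185 + 0.4875·105) / 0.39975 = 77.025 / 0.39975 ≈ 192.68

x_B = 236.46, x_L = 229.77, x_T = 192.68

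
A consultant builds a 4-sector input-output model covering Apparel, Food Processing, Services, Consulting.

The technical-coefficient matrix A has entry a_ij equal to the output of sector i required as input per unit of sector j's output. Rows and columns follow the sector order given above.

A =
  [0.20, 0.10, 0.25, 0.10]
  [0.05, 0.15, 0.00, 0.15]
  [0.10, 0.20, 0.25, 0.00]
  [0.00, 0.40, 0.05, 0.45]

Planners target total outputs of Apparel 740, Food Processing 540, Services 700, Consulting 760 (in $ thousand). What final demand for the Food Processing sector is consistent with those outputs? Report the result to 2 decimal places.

I − A =
  [   0.80    -0.10    -0.25    -0.10]
  [  -0.05     0.85     0.00    -0.15]
  [  -0.10    -0.20     0.75     0.00]
  [   0.00    -0.40    -0.05     0.55]
d = (I − A) x:
  d_A = (+0.80)·740 + (-0.10)·540 + (-0.25)·700 + (-0.10)·760 = 287.00
  d_F = (-0.05)·740 + (+0.85)·540 + (+0.00)·700 + (-0.15)·760 = 308.00
  d_S = (-0.10)·740 + (-0.20)·540 + (+0.75)·700 + (+0.00)·760 = 343.00
  d_C = (+0.00)·740 + (-0.40)·540 + (-0.05)·700 + (+0.55)·760 = 167.00

d_F = 308.00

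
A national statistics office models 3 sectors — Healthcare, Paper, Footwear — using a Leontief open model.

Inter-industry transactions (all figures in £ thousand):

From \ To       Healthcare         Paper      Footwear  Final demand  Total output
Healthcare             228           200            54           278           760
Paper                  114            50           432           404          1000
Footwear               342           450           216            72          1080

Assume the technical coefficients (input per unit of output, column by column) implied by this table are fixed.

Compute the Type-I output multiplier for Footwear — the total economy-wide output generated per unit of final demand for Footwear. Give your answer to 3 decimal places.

m_F = 3.268

Technical coefficients a_ij = z_ij / X_j:
  a_HH = 228/760 = 0.30, a_PH = 114/760 = 0.15, a_FH = 342/760 = 0.45
  a_HP = 200/1000 = 0.20, a_PP = 50/1000 = 0.05, a_FP = 450/1000 = 0.45
  a_HF = 54/1080 = 0.05, a_PF = 432/1080 = 0.40, a_FF = 216/1080 = 0.20
I − A =
  [   0.70    -0.20    -0.05]
  [  -0.15     0.95    -0.40]
  [  -0.45    -0.45     0.80]
Cofactors of I−A, C_ij = (−1)^(i+j)·(minor ij) (rows/columns in the sector order above):
  C_11 = (0.95)(0.80) − (-0.40)(-0.45) = 0.5800
  C_12 = −[(-0.15)(0.80) − (-0.40)(-0.45)] = 0.3000
  C_13 = (-0.15)(-0.45) − (0.95)(-0.45) = 0.4950
  C_21 = −[(-0.20)(0.80) − (-0.05)(-0.45)] = 0.1825
  C_22 = (0.70)(0.80) − (-0.05)(-0.45) = 0.5375
  C_23 = −[(0.70)(-0.45) − (-0.20)(-0.45)] = 0.4050
  C_31 = (-0.20)(-0.40) − (-0.05)(0.95) = 0.1275
  C_32 = −[(0.70)(-0.40) − (-0.05)(-0.15)] = 0.2875
  C_33 = (0.70)(0.95) − (-0.20)(-0.15) = 0.6350
det(I−A) = Σ_j (I−A)_1j·C_1j = (0.70)(0.5800) + (-0.20)(0.3000) + (-0.05)(0.4950) = 0.32125
adj(I−A) = Cᵀ =
  [ 0.5800   0.1825   0.1275]
  [ 0.3000   0.5375   0.2875]
  [ 0.4950   0.4050   0.6350]
(I − A)⁻¹ = adj(I−A) / det(I−A) ≈
  [   1.8054     0.5681     0.3969]
  [   0.9339     1.6732     0.8949]
  [   1.5409     1.2607     1.9767]
The output multiplier for sector j is the column-j sum of the Leontief inverse (I − A)⁻¹ = adj(I−A) / det(I−A).
Column F of adj(I−A): (0.1275, 0.2875, 0.6350); det(I−A) = 0.32125.
m_F = (0.1275 + 0.2875 + 0.6350) / 0.32125 = 1.05 / 0.32125 ≈ 3.268.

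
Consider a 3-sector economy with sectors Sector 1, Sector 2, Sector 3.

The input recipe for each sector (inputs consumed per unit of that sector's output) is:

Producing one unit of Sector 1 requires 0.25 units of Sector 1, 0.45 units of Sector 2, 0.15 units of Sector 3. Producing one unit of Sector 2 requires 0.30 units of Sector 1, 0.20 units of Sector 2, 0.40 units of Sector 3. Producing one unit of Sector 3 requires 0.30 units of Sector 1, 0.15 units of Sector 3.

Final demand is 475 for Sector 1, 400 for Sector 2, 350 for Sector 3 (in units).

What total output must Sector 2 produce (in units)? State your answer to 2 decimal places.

x_2 = 1526.41

I − A =
  [   0.75    -0.30    -0.30]
  [  -0.45     0.80     0.00]
  [  -0.15    -0.40     0.85]
Cofactors of I−A, C_ij = (−1)^(i+j)·(minor ij) (rows/columns in the sector order above):
  C_11 = (0.80)(0.85) − (0.00)(-0.40) = 0.6800
  C_12 = −[(-0.45)(0.85) − (0.00)(-0.15)] = 0.3825
  C_13 = (-0.45)(-0.40) − (0.80)(-0.15) = 0.3000
  C_21 = −[(-0.30)(0.85) − (-0.30)(-0.40)] = 0.3750
  C_22 = (0.75)(0.85) − (-0.30)(-0.15) = 0.5925
  C_23 = −[(0.75)(-0.40) − (-0.30)(-0.15)] = 0.3450
  C_31 = (-0.30)(0.00) − (-0.30)(0.80) = 0.2400
  C_32 = −[(0.75)(0.00) − (-0.30)(-0.45)] = 0.1350
  C_33 = (0.75)(0.80) − (-0.30)(-0.45) = 0.4650
det(I−A) = Σ_j (I−A)_1j·C_1j = (0.75)(0.6800) + (-0.30)(0.3825) + (-0.30)(0.3000) = 0.30525
adj(I−A) = Cᵀ =
  [ 0.6800   0.3750   0.2400]
  [ 0.3825   0.5925   0.1350]
  [ 0.3000   0.3450   0.4650]
(I − A)⁻¹ = adj(I−A) / det(I−A) ≈
  [   2.2277     1.2285     0.7862]
  [   1.2531     1.9410     0.4423]
  [   0.9828     1.1302     1.5233]
x = (I − A)⁻¹ d = adj(I−A)·d / det(I−A), with det(I−A) = 0.30525:
  x_1 = (0.6800·475 + 0.3750·400 + 0.2400·350) / 0.30525 = 557.00 / 0.30525 ≈ 1824.73
  x_2 = (0.3825·475 + 0.5925·400 + 0.1350·350) / 0.30525 = 465.9375 / 0.30525 ≈ 1526.41
  x_3 = (0.3000·475 + 0.3450·400 + 0.4650·350) / 0.30525 = 443.25 / 0.30525 ≈ 1452.09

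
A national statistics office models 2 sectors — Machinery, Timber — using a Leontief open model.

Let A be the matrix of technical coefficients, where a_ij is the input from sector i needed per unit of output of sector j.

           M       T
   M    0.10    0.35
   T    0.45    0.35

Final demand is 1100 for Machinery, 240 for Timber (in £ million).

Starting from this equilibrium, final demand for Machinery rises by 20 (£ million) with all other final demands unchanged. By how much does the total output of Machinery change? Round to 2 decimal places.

Δx_M = 30.41

I − A =
  [   0.90    -0.35]
  [  -0.45     0.65]
det(I−A) = (0.90)(0.65) − (-0.35)(-0.45) = 0.4275
adj(I−A) = [[0.65, 0.35], [0.45, 0.90]]
(I − A)⁻¹ = adj(I−A) / det(I−A) ≈
  [   1.5205     0.8187]
  [   1.0526     2.1053]
Δx = (I − A)⁻¹ Δd with Δd having +20 in the Machinery component and 0 elsewhere.
So Δx_M = L_MM · (+20), where L_MM = adj(I−A)_MM / det(I−A) = 0.65 / 0.4275.
Δx_M = 0.65 × (+20) / 0.4275 = 13.00 / 0.4275 ≈ 30.41.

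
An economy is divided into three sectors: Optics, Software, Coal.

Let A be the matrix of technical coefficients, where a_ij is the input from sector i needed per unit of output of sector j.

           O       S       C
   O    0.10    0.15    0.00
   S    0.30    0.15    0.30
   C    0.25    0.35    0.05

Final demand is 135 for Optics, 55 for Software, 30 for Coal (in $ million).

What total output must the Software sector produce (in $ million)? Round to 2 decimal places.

I − A =
  [   0.90    -0.15     0.00]
  [  -0.30     0.85    -0.30]
  [  -0.25    -0.35     0.95]
Cofactors of I−A, C_ij = (−1)^(i+j)·(minor ij) (rows/columns in the sector order above):
  C_11 = (0.85)(0.95) − (-0.30)(-0.35) = 0.7025
  C_12 = −[(-0.30)(0.95) − (-0.30)(-0.25)] = 0.3600
  C_13 = (-0.30)(-0.35) − (0.85)(-0.25) = 0.3175
  C_21 = −[(-0.15)(0.95) − (0.00)(-0.35)] = 0.1425
  C_22 = (0.90)(0.95) − (0.00)(-0.25) = 0.8550
  C_23 = −[(0.90)(-0.35) − (-0.15)(-0.25)] = 0.3525
  C_31 = (-0.15)(-0.30) − (0.00)(0.85) = 0.0450
  C_32 = −[(0.90)(-0.30) − (0.00)(-0.30)] = 0.2700
  C_33 = (0.90)(0.85) − (-0.15)(-0.30) = 0.7200
det(I−A) = Σ_j (I−A)_1j·C_1j = (0.90)(0.7025) + (-0.15)(0.3600) + (0.00)(0.3175) = 0.57825
adj(I−A) = Cᵀ =
  [ 0.7025   0.1425   0.0450]
  [ 0.3600   0.8550   0.2700]
  [ 0.3175   0.3525   0.7200]
(I − A)⁻¹ = adj(I−A) / det(I−A) ≈
  [   1.2149     0.2464     0.0778]
  [   0.6226     1.4786     0.4669]
  [   0.5491     0.6096     1.2451]
x = (I − A)⁻¹ d = adj(I−A)·d / det(I−A), with det(I−A) = 0.57825:
  x_O = (0.7025·135 + 0.1425·55 + 0.0450·30) / 0.57825 = 104.025 / 0.57825 ≈ 179.90
  x_S = (0.3600·135 + 0.8550·55 + 0.2700·30) / 0.57825 = 103.725 / 0.57825 ≈ 179.38
  x_C = (0.3175·135 + 0.3525·55 + 0.7200·30) / 0.57825 = 83.85 / 0.57825 ≈ 145.01

x_S = 179.38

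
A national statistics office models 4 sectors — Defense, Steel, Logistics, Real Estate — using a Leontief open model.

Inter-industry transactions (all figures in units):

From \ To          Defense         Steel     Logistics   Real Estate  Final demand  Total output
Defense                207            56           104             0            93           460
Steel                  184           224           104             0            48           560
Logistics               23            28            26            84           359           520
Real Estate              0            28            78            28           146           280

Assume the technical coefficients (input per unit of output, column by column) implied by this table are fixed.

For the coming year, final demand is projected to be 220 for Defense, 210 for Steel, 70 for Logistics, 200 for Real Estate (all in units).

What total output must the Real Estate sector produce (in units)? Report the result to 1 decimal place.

Technical coefficients a_ij = z_ij / X_j:
  a_DD = 207/460 = 0.45, a_SD = 184/460 = 0.40, a_LD = 23/460 = 0.05, a_RD = 0/460 = 0.00
  a_DS = 56/560 = 0.10, a_SS = 224/560 = 0.40, a_LS = 28/560 = 0.05, a_RS = 28/560 = 0.05
  a_DL = 104/520 = 0.20, a_SL = 104/520 = 0.20, a_LL = 26/520 = 0.05, a_RL = 78/520 = 0.15
  a_DR = 0/280 = 0.00, a_SR = 0/280 = 0.00, a_LR = 84/280 = 0.30, a_RR = 28/280 = 0.10
I − A =
  [   0.55    -0.10    -0.20     0.00]
  [  -0.40     0.60    -0.20     0.00]
  [  -0.05    -0.05     0.95    -0.30]
  [   0.00    -0.05    -0.15     0.90]
Compute the cofactors C_ij = (−1)^(i+j)·(3×3 minor ij) of I−A; the adjugate is their transpose:
adj(I−A) = Cᵀ =
  [ 0.4740   0.0930   0.1260   0.0420]
  [ 0.3330   0.4365   0.1710   0.0570]
  [ 0.0510   0.0375   0.2610   0.0870]
  [ 0.0270   0.0305   0.0530   0.2590]
det(I−A) = Σ_j (I−A)_1j·C_1j = (0.55)(0.4740) + (-0.10)(0.3330) + (-0.20)(0.0510) + (0.00)(0.0270) = 0.2172
(I − A)⁻¹ = adj(I−A) / det(I−A) ≈
  [   2.1823     0.4282     0.5801     0.1934]
  [   1.5331     2.0097     0.7873     0.2624]
  [   0.2348     0.1727     1.2017     0.4006]
  [   0.1243     0.1404     0.2440     1.1924]
x = (I − A)⁻¹ d = adj(I−A)·d / det(I−A), with det(I−A) = 0.2172:
  x_D = (0.4740·220 + 0.0930·210 + 0.1260·70 + 0.0420·200) / 0.2172 = 141.03 / 0.2172 ≈ 649.3
  x_S = (0.3330·220 + 0.4365·210 + 0.1710·70 + 0.0570·200) / 0.2172 = 188.295 / 0.2172 ≈ 866.9
  x_L = (0.0510·220 + 0.0375·210 + 0.2610·70 + 0.0870·200) / 0.2172 = 54.765 / 0.2172 ≈ 252.1
  x_R = (0.0270·220 + 0.0305·210 + 0.0530·70 + 0.2590·200) / 0.2172 = 67.855 / 0.2172 ≈ 312.4

x_R = 312.4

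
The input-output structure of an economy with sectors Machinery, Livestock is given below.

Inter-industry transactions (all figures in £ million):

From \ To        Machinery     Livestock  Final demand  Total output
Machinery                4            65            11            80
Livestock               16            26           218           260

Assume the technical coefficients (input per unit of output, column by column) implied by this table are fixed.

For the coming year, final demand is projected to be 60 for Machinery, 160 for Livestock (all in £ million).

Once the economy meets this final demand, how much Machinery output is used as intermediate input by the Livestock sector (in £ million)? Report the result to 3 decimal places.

Technical coefficients a_ij = z_ij / X_j:
  a_11 = 4/80 = 0.05, a_21 = 16/80 = 0.20
  a_12 = 65/260 = 0.25, a_22 = 26/260 = 0.10
I − A =
  [   0.95    -0.25]
  [  -0.20     0.90]
det(I−A) = (0.95)(0.90) − (-0.25)(-0.20) = 0.8050
adj(I−A) = [[0.90, 0.25], [0.20, 0.95]]
(I − A)⁻¹ = adj(I−A) / det(I−A) ≈
  [   1.1180     0.3106]
  [   0.2484     1.1801]
First solve x = (I − A)⁻¹ d = adj(I−A)·d / det(I−A); in particular x_2 = (0.20·60 + 0.95·160) / 0.8050 = 164.00 / 0.8050 ≈ 203.72671.
Intermediate flow from 1 to 2: z_12 = a_12 · x_2 = 0.25 × 164.00 / 0.8050 = 41.00 / 0.8050 ≈ 50.932.

z_12 = 50.932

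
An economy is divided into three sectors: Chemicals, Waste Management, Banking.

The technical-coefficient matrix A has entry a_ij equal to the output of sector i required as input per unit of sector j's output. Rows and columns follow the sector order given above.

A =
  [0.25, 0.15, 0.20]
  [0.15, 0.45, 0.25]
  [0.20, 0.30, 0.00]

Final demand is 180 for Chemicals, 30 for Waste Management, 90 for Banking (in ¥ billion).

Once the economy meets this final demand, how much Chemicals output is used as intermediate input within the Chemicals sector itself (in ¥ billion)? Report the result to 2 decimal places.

I − A =
  [   0.75    -0.15    -0.20]
  [  -0.15     0.55    -0.25]
  [  -0.20    -0.30     1.00]
Cofactors of I−A, C_ij = (−1)^(i+j)·(minor ij) (rows/columns in the sector order above):
  C_11 = (0.55)(1.00) − (-0.25)(-0.30) = 0.4750
  C_12 = −[(-0.15)(1.00) − (-0.25)(-0.20)] = 0.2000
  C_13 = (-0.15)(-0.30) − (0.55)(-0.20) = 0.1550
  C_21 = −[(-0.15)(1.00) − (-0.20)(-0.30)] = 0.2100
  C_22 = (0.75)(1.00) − (-0.20)(-0.20) = 0.7100
  C_23 = −[(0.75)(-0.30) − (-0.15)(-0.20)] = 0.2550
  C_31 = (-0.15)(-0.25) − (-0.20)(0.55) = 0.1475
  C_32 = −[(0.75)(-0.25) − (-0.20)(-0.15)] = 0.2175
  C_33 = (0.75)(0.55) − (-0.15)(-0.15) = 0.3900
det(I−A) = Σ_j (I−A)_1j·C_1j = (0.75)(0.4750) + (-0.15)(0.2000) + (-0.20)(0.1550) = 0.29525
adj(I−A) = Cᵀ =
  [ 0.4750   0.2100   0.1475]
  [ 0.2000   0.7100   0.2175]
  [ 0.1550   0.2550   0.3900]
(I − A)⁻¹ = adj(I−A) / det(I−A) ≈
  [   1.6088     0.7113     0.4996]
  [   0.6774     2.4047     0.7367]
  [   0.5250     0.8637     1.3209]
First solve x = (I − A)⁻¹ d = adj(I−A)·d / det(I−A); in particular x_C = (0.4750·180 + 0.2100·30 + 0.1475·90) / 0.29525 = 105.075 / 0.29525 ≈ 355.8848.
Intermediate flow from C to C: z_CC = a_CC · x_C = 0.25 × 105.075 / 0.29525 = 26.26875 / 0.29525 ≈ 88.97.

z_CC = 88.97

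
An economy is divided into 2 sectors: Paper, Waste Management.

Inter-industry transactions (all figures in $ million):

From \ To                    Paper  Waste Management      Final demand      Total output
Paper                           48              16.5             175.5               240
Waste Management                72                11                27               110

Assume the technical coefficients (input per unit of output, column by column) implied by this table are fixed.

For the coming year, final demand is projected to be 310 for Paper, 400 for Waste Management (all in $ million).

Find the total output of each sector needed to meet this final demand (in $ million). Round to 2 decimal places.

x_P = 502.22, x_W = 611.85

Technical coefficients a_ij = z_ij / X_j:
  a_PP = 48/240 = 0.20, a_WP = 72/240 = 0.30
  a_PW = 16.5/110 = 0.15, a_WW = 11/110 = 0.10
I − A =
  [   0.80    -0.15]
  [  -0.30     0.90]
det(I−A) = (0.80)(0.90) − (-0.15)(-0.30) = 0.6750
adj(I−A) = [[0.90, 0.15], [0.30, 0.80]]
(I − A)⁻¹ = adj(I−A) / det(I−A) ≈
  [   1.3333     0.2222]
  [   0.4444     1.1852]
x = (I − A)⁻¹ d = adj(I−A)·d / det(I−A), with det(I−A) = 0.6750:
  x_P = (0.90·310 + 0.15·400) / 0.6750 = 339.00 / 0.6750 ≈ 502.22
  x_W = (0.30·310 + 0.80·400) / 0.6750 = 413.00 / 0.6750 ≈ 611.85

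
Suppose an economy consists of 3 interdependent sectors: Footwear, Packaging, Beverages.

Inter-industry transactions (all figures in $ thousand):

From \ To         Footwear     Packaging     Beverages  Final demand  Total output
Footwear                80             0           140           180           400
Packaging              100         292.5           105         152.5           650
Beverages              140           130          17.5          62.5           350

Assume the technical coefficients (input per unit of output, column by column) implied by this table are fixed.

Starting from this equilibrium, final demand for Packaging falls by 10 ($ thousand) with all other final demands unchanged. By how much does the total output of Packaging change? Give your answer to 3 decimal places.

Δx_P = -22.711

Technical coefficients a_ij = z_ij / X_j:
  a_FF = 80/400 = 0.20, a_PF = 100/400 = 0.25, a_BF = 140/400 = 0.35
  a_FP = 0/650 = 0.00, a_PP = 292.5/650 = 0.45, a_BP = 130/650 = 0.20
  a_FB = 140/350 = 0.40, a_PB = 105/350 = 0.30, a_BB = 17.5/350 = 0.05
I − A =
  [   0.80     0.00    -0.40]
  [  -0.25     0.55    -0.30]
  [  -0.35    -0.20     0.95]
Cofactors of I−A, C_ij = (−1)^(i+j)·(minor ij) (rows/columns in the sector order above):
  C_11 = (0.55)(0.95) − (-0.30)(-0.20) = 0.4625
  C_12 = −[(-0.25)(0.95) − (-0.30)(-0.35)] = 0.3425
  C_13 = (-0.25)(-0.20) − (0.55)(-0.35) = 0.2425
  C_21 = −[(0.00)(0.95) − (-0.40)(-0.20)] = 0.0800
  C_22 = (0.80)(0.95) − (-0.40)(-0.35) = 0.6200
  C_23 = −[(0.80)(-0.20) − (0.00)(-0.35)] = 0.1600
  C_31 = (0.00)(-0.30) − (-0.40)(0.55) = 0.2200
  C_32 = −[(0.80)(-0.30) − (-0.40)(-0.25)] = 0.3400
  C_33 = (0.80)(0.55) − (0.00)(-0.25) = 0.4400
det(I−A) = Σ_j (I−A)_1j·C_1j = (0.80)(0.4625) + (0.00)(0.3425) + (-0.40)(0.2425) = 0.2730
adj(I−A) = Cᵀ =
  [ 0.4625   0.0800   0.2200]
  [ 0.3425   0.6200   0.3400]
  [ 0.2425   0.1600   0.4400]
(I − A)⁻¹ = adj(I−A) / det(I−A) ≈
  [   1.6941     0.2930     0.8059]
  [   1.2546     2.2711     1.2454]
  [   0.8883     0.5861     1.6117]
Δx = (I − A)⁻¹ Δd with Δd having -10 in the Packaging component and 0 elsewhere.
So Δx_P = L_PP · (-10), where L_PP = adj(I−A)_PP / det(I−A) = 0.6200 / 0.2730.
Δx_P = 0.6200 × (-10) / 0.2730 = -6.20 / 0.2730 ≈ -22.711.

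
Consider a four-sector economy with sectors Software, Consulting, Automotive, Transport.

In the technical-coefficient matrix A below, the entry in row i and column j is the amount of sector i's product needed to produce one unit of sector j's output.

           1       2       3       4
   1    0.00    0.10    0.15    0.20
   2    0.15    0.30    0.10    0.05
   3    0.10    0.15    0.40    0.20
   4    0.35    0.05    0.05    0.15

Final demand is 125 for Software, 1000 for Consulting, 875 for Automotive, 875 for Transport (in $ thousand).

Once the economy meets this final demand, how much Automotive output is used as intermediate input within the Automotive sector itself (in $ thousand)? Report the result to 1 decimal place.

I − A =
  [   1.00    -0.10    -0.15    -0.20]
  [  -0.15     0.70    -0.10    -0.05]
  [  -0.10    -0.15     0.60    -0.20]
  [  -0.35    -0.05    -0.05     0.85]
Compute the cofactors C_ij = (−1)^(i+j)·(3×3 minor ij) of I−A; the adjugate is their transpose:
adj(I−A) = Cᵀ =
  [ 0.334375   0.078125   0.105625   0.108125]
  [ 0.101250   0.433750   0.103750   0.073750]
  [ 0.131500   0.143500   0.527500   0.163500]
  [ 0.151375   0.066125   0.080625   0.381125]
det(I−A) = Σ_j (I−A)_1j·C_1j = (1.00)(0.334375) + (-0.10)(0.101250) + (-0.15)(0.131500) + (-0.20)(0.151375) = 0.27425
(I − A)⁻¹ = adj(I−A) / det(I−A) ≈
  [   1.2192     0.2849     0.3851     0.3943]
  [   0.3692     1.5816     0.3783     0.2689]
  [   0.4795     0.5232     1.9234     0.5962]
  [   0.5520     0.2411     0.2940     1.3897]
First solve x = (I − A)⁻¹ d = adj(I−A)·d / det(I−A); in particular x_3 = (0.131500·125 + 0.143500·1000 + 0.527500·875 + 0.163500·875) / 0.27425 = 764.5625 / 0.27425 ≈ 2787.830.
Intermediate flow from 3 to 3: z_33 = a_33 · x_3 = 0.40 × 764.5625 / 0.27425 = 305.825 / 0.27425 ≈ 1115.1.

z_33 = 1115.1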